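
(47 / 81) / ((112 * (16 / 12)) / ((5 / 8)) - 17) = 235 / 89883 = 0.00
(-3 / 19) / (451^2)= -3 / 3864619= -0.00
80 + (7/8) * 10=355/4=88.75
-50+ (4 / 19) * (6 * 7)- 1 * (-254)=4044 / 19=212.84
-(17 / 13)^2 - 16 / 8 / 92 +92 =701745 / 7774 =90.27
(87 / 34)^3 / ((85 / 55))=7243533 / 668168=10.84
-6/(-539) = 6/539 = 0.01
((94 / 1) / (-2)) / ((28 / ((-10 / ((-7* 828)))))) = -235 / 81144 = -0.00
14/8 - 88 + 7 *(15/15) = -317/4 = -79.25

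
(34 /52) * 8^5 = 278528 /13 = 21425.23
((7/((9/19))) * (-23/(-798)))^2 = 529/2916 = 0.18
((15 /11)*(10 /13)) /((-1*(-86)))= 75 /6149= 0.01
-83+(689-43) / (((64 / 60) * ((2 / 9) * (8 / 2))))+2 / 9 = 344765 / 576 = 598.55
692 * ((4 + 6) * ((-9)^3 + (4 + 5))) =-4982400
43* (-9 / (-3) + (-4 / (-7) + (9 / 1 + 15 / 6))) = 9073 / 14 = 648.07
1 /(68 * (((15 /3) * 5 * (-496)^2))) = 1 /418227200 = 0.00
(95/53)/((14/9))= 855/742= 1.15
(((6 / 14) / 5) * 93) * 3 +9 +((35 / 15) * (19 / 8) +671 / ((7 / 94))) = 9049.03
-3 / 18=-1 / 6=-0.17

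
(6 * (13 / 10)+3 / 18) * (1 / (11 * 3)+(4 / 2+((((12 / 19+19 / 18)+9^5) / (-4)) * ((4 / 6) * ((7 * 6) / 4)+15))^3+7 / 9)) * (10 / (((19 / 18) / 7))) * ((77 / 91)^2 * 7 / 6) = -1194998167692458179209807305119 / 79043335488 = -15118265952654254711.22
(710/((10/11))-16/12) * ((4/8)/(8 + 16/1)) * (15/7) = 11695/336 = 34.81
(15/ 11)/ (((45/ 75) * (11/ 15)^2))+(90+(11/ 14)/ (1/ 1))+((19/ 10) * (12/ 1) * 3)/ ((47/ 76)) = 900390913/ 4378990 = 205.62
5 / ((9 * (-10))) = -1 / 18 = -0.06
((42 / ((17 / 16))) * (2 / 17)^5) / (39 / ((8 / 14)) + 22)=86016 / 8713662409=0.00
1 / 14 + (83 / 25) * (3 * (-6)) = -20891 / 350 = -59.69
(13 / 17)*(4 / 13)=4 / 17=0.24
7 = 7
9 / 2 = 4.50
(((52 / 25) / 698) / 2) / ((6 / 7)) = 0.00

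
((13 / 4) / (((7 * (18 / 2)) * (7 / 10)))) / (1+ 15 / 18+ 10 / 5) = 65 / 3381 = 0.02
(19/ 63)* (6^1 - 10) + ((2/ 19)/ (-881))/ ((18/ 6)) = -1272206/ 1054557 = -1.21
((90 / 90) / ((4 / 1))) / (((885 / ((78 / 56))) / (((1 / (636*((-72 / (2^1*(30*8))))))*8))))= -0.00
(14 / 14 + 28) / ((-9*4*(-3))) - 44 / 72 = -37 / 108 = -0.34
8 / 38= 4 / 19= 0.21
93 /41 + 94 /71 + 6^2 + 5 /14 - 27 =527739 /40754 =12.95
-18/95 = -0.19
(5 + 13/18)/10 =0.57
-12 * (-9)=108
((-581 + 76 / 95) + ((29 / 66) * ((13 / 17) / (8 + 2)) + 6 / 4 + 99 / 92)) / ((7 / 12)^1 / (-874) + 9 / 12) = -5664012328 / 7348165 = -770.81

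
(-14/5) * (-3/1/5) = 42/25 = 1.68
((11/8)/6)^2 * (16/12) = 121/1728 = 0.07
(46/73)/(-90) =-23/3285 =-0.01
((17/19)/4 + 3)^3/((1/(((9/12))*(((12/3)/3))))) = 14706125/438976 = 33.50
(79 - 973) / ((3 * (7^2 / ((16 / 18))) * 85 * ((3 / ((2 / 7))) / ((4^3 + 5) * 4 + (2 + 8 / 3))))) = -4014656 / 2361555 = -1.70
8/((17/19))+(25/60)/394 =718741/80376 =8.94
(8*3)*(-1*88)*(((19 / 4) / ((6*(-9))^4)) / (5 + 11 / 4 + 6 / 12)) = -76 / 531441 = -0.00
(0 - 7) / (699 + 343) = -7 / 1042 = -0.01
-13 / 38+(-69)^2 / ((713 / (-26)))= -204919 / 1178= -173.96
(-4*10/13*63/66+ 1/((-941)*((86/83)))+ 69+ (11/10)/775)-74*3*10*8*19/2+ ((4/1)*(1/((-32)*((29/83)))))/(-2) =-1754606872391518007/10403603782000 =-168653.76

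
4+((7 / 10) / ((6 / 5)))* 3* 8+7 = 25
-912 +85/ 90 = -16399/ 18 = -911.06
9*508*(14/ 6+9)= 51816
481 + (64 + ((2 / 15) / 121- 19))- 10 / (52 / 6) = 12383771 / 23595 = 524.85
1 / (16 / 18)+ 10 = 89 / 8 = 11.12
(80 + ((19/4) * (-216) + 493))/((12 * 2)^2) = -151/192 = -0.79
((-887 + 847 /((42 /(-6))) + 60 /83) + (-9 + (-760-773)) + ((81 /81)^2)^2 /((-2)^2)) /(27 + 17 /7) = -5923939 /68392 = -86.62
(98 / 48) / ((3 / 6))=49 / 12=4.08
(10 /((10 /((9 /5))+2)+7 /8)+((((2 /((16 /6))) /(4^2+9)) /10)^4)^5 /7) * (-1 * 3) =-15120000000000000000000000000000000000000000000000006349434394221 /4249000000000000000000000000000000000000000000000000000000000000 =-3.56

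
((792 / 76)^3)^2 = 60254729561664 / 47045881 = 1280765.25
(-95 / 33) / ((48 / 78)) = -1235 / 264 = -4.68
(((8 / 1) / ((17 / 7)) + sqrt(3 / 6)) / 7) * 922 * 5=2305 * sqrt(2) / 7 + 36880 / 17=2635.09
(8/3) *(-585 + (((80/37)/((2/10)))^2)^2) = 196028926520/5622483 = 34865.19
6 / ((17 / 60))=360 / 17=21.18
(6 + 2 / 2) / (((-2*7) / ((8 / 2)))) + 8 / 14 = -10 / 7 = -1.43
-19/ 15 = -1.27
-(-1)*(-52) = -52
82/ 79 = 1.04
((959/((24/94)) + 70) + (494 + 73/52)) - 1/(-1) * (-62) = 166120/39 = 4259.49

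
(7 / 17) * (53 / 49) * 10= 530 / 119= 4.45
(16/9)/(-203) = -16/1827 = -0.01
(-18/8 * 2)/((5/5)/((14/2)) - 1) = 21/4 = 5.25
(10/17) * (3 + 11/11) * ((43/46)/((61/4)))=3440/23851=0.14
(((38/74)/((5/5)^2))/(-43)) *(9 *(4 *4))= -1.72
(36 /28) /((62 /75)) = 675 /434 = 1.56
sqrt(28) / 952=sqrt(7) / 476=0.01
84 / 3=28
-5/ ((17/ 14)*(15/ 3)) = -14/ 17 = -0.82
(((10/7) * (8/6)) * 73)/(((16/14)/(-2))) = -730/3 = -243.33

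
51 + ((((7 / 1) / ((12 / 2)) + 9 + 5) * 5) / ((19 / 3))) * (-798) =-9504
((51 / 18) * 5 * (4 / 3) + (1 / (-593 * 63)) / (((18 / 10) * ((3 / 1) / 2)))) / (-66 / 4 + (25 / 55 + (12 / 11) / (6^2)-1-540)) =-419167760 / 12360860253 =-0.03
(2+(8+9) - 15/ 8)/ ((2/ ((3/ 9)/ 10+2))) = 17.41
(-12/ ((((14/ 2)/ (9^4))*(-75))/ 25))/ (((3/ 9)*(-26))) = -39366/ 91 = -432.59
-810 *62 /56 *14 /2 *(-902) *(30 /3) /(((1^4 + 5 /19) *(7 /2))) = 179306325 /14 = 12807594.64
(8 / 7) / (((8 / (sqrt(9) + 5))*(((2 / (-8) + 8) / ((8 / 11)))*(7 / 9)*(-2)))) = -1152 / 16709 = -0.07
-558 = -558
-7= -7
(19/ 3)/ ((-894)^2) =19/ 2397708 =0.00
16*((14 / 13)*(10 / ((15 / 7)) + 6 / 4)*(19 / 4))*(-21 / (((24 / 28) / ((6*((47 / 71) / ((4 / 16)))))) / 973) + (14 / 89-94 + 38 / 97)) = -351582230792968 / 1838829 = -191198980.87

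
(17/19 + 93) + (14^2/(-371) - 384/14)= 464796/7049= 65.94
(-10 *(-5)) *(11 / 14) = 275 / 7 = 39.29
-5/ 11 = -0.45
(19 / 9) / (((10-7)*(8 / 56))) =133 / 27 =4.93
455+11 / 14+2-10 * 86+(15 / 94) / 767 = -101495907 / 252343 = -402.21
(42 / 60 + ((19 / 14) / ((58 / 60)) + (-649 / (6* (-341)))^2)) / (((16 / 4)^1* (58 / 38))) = 1470846487 / 4073333040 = 0.36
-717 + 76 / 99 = -70907 / 99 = -716.23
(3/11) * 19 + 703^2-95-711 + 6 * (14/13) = 70558294/143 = 493414.64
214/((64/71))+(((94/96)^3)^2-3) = 235.29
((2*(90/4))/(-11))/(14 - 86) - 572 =-50331/88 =-571.94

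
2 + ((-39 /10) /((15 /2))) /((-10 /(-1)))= 487 /250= 1.95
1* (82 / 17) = 82 / 17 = 4.82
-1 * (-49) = 49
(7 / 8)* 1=7 / 8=0.88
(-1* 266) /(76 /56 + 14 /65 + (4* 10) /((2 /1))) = -242060 /19631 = -12.33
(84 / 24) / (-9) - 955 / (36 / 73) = -23243 / 12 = -1936.92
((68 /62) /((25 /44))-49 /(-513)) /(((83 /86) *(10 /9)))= 34633189 /18332625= 1.89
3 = 3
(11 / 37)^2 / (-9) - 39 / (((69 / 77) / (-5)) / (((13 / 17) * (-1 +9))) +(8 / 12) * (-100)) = 56750548481 / 98709925599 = 0.57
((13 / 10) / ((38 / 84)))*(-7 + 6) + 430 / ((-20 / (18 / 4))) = -37857 / 380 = -99.62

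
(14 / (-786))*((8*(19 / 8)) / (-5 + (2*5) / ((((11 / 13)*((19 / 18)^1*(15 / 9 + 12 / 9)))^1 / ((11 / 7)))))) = -17689 / 45195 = -0.39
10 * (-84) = -840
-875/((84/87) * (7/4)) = -3625/7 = -517.86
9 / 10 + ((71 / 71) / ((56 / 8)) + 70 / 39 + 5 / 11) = 98867 / 30030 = 3.29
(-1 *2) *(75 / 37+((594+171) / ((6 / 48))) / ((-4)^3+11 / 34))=188.17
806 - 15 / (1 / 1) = 791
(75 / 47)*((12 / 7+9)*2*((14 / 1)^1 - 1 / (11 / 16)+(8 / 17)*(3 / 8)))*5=133818750 / 61523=2175.10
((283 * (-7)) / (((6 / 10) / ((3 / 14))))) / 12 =-1415 / 24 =-58.96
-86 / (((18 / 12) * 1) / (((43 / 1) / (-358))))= 3698 / 537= 6.89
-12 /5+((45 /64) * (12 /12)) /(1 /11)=1707 /320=5.33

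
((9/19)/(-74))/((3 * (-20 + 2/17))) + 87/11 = 41345397/5227508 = 7.91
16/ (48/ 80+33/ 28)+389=398.00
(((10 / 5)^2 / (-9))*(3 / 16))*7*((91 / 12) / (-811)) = 637 / 116784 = 0.01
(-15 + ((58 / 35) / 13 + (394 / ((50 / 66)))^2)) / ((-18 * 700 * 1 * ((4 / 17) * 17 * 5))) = -1.07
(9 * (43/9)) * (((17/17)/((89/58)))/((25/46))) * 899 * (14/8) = 180489533/2225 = 81118.89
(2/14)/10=1/70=0.01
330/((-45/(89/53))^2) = 174262/379215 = 0.46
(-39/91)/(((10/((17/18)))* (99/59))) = -1003/41580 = -0.02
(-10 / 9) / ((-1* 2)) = 5 / 9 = 0.56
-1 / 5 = -0.20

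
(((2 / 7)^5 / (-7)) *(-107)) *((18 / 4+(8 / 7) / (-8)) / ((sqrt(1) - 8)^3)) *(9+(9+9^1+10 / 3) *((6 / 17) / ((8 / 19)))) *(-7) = 0.07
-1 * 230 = -230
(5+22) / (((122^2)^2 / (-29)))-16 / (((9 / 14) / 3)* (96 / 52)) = -80638185031 / 1993801104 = -40.44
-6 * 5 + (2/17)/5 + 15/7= -16561/595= -27.83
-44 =-44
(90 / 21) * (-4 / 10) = -12 / 7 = -1.71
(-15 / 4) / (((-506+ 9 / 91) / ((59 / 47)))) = 80535 / 8654956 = 0.01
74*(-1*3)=-222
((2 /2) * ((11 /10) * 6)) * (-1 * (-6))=198 /5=39.60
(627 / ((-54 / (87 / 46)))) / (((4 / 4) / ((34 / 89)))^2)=-1751629 / 546549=-3.20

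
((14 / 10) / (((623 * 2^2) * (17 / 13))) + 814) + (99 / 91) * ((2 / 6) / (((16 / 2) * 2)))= 8966171337 / 11014640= 814.02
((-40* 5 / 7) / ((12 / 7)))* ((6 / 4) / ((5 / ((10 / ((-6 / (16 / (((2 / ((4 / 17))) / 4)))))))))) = 3200 / 51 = 62.75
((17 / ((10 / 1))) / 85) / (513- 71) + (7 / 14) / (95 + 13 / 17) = 94739 / 17989400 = 0.01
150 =150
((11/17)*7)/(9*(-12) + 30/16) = -616/14433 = -0.04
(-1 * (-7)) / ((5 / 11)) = 77 / 5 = 15.40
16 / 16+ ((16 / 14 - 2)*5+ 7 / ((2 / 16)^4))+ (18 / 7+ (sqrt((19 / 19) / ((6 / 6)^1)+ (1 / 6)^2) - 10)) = sqrt(37) / 6+ 200629 / 7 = 28662.30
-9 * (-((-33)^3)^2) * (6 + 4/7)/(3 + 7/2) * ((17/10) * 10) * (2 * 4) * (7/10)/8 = 9089351565822/65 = 139836177935.72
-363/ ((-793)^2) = -363/ 628849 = -0.00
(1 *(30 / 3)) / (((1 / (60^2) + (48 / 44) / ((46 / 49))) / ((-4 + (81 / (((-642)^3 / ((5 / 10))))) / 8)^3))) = -70232306601655712334112327492875 / 127552085072690140236943917056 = -550.62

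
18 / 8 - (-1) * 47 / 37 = 521 / 148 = 3.52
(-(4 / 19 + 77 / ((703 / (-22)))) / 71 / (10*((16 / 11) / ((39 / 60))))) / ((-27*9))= -110539 / 19406174400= -0.00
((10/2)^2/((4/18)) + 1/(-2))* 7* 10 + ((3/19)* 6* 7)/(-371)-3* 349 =6840533/1007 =6792.98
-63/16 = -3.94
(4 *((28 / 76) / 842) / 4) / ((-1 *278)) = -7 / 4447444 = -0.00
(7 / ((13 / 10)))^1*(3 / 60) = 7 / 26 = 0.27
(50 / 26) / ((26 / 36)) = 450 / 169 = 2.66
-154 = -154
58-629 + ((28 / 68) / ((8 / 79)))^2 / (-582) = -6146933521 / 10764672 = -571.03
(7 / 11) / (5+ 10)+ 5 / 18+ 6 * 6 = 35957 / 990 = 36.32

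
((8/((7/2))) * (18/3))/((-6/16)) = -36.57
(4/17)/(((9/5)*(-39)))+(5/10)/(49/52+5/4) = 25477/113373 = 0.22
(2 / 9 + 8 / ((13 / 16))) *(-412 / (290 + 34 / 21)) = -849338 / 59709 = -14.22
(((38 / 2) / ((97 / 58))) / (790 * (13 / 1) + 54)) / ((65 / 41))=0.00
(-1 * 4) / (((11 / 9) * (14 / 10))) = -180 / 77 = -2.34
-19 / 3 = -6.33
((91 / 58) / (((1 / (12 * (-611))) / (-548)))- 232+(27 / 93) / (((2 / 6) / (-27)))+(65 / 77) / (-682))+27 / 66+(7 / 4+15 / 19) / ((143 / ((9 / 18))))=6303747.94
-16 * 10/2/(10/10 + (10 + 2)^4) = -80/20737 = -0.00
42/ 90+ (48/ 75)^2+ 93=176018/ 1875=93.88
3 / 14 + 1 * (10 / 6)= 79 / 42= 1.88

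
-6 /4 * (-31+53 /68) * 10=30825 /68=453.31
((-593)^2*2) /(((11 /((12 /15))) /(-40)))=-22505536 /11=-2045957.82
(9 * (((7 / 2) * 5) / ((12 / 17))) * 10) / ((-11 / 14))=-62475 / 22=-2839.77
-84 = -84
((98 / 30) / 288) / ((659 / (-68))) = -0.00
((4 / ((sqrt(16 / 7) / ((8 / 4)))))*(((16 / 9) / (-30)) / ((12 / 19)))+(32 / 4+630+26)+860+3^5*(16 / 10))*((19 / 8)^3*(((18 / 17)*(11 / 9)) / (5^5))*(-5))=-180398559 / 3400000+1433531*sqrt(7) / 275400000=-53.04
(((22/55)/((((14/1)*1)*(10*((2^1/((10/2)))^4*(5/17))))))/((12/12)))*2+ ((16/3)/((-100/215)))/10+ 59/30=4421/2800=1.58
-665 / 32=-20.78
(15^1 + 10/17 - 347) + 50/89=-330.85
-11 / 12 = -0.92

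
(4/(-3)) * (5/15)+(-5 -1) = -58/9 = -6.44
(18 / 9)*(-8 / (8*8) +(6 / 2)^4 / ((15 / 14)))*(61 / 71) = 184159 / 1420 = 129.69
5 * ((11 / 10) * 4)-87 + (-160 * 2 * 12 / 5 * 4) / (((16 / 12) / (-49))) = 112831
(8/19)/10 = 4/95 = 0.04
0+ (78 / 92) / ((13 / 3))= 9 / 46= 0.20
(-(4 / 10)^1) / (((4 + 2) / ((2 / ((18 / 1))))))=-1 / 135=-0.01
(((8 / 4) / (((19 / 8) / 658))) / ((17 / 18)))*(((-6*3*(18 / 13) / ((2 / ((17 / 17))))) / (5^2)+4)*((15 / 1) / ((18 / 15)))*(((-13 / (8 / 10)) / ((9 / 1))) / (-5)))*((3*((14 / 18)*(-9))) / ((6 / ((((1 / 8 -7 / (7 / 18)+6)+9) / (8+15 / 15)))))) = 10367.86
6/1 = 6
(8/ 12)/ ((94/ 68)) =68/ 141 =0.48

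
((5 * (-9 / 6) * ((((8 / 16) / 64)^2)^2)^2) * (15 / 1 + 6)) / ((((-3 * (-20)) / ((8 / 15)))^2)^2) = -7 / 512988145055170560000000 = -0.00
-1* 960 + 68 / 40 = -958.30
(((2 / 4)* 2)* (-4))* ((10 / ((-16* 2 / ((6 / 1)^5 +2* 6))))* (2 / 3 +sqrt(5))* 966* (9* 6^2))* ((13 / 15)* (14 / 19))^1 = 24646029408 / 19 +36969044112* sqrt(5) / 19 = 5647964479.24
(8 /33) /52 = 0.00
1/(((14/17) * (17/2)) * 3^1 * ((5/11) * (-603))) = -11/63315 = -0.00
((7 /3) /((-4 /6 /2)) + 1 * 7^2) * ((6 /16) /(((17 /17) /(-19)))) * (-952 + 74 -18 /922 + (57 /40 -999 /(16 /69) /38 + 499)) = 146922.14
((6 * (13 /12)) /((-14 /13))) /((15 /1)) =-169 /420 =-0.40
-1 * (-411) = 411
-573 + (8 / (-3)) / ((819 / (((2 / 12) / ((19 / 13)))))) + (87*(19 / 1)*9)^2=2384329441784 / 10773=221324556.00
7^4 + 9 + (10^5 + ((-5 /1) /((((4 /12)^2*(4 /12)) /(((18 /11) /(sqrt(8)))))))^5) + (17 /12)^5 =25484304977 /248832 - 2647776904509375*sqrt(2) /1288408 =-2906214533.97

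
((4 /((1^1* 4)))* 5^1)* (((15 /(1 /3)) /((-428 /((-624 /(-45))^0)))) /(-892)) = 225 /381776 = 0.00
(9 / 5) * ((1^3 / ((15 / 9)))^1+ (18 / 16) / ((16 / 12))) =2079 / 800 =2.60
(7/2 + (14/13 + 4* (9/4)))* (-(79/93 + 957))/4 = -3930655/1209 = -3251.16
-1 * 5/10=-1/2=-0.50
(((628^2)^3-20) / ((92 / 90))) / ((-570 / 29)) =-70220436174743583 / 23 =-3053062442380155.78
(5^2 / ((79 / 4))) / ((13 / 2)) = 200 / 1027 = 0.19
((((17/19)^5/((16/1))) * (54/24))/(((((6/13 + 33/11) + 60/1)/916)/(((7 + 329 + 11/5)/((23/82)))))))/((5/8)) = 46272030721683/20607008125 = 2245.45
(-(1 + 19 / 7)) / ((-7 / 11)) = 286 / 49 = 5.84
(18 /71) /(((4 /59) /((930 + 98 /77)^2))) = 27861446808 /8591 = 3243097.06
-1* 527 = -527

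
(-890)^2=792100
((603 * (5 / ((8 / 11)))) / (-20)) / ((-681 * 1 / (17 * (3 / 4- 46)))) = -6803247 / 29056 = -234.14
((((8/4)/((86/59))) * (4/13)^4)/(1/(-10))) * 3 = -453120/1228123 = -0.37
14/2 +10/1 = 17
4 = 4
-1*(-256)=256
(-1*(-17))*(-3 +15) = 204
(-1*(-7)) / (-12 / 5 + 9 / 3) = 35 / 3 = 11.67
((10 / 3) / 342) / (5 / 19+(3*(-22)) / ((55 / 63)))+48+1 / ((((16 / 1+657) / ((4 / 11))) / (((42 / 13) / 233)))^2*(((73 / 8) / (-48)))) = 48.00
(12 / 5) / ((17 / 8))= 96 / 85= 1.13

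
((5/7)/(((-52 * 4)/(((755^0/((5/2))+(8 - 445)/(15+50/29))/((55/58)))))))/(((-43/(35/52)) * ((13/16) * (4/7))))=-2533237/806404456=-0.00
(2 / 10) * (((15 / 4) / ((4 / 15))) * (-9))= -405 / 16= -25.31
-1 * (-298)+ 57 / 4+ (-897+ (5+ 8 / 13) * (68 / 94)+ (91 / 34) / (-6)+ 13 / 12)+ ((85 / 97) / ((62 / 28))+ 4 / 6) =-217007365715 / 374804508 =-578.99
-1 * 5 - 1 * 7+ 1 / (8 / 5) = -91 / 8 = -11.38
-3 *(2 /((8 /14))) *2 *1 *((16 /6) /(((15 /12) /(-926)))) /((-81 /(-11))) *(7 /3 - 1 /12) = 570416 /45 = 12675.91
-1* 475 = -475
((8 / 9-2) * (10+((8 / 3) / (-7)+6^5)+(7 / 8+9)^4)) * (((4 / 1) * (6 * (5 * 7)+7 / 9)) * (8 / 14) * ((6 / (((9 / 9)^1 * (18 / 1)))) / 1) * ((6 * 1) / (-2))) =2015751534695 / 217728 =9258118.09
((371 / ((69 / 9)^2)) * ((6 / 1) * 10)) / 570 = 6678 / 10051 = 0.66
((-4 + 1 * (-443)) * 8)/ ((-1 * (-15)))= -1192/ 5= -238.40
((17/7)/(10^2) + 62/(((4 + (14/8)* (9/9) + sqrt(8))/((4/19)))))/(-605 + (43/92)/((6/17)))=-2221899774/444302556425 + 4380672* sqrt(2)/2538871751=-0.00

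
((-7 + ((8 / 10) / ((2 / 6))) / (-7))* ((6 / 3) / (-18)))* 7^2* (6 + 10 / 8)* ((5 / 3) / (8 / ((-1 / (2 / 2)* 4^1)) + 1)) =-52171 / 108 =-483.06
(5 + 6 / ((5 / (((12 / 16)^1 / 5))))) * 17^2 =74851 / 50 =1497.02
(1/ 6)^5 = 1/ 7776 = 0.00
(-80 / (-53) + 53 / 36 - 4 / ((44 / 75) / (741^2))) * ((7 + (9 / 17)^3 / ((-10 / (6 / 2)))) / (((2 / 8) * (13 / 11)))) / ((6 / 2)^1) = -26850347714481683 / 913965390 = -29377860.48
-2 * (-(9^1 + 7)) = 32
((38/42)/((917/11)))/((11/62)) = 1178/19257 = 0.06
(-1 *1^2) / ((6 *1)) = -1 / 6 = -0.17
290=290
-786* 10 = -7860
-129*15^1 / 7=-1935 / 7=-276.43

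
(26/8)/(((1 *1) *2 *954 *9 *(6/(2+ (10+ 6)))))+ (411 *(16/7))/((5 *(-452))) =-37589609/90553680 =-0.42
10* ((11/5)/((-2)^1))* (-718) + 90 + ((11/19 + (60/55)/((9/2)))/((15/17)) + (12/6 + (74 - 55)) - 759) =13639001/1881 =7250.93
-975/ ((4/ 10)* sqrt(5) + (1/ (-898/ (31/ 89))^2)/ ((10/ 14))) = 209473328839456500/ 816009789475562248591 -397804772369358656796000* sqrt(5)/ 816009789475562248591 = -1090.08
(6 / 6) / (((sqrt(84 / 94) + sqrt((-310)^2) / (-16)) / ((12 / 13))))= -0.05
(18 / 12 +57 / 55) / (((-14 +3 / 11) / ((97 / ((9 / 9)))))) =-27063 / 1510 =-17.92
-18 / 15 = -6 / 5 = -1.20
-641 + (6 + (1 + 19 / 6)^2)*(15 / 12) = -88099 / 144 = -611.80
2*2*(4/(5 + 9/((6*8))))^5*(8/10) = 17179869184/19695203215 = 0.87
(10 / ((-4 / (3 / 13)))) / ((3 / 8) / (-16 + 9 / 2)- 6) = 46 / 481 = 0.10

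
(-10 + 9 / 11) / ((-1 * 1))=101 / 11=9.18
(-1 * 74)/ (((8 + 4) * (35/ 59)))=-2183/ 210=-10.40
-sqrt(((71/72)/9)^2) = -71/648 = -0.11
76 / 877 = 0.09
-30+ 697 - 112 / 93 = 61919 / 93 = 665.80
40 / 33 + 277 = 9181 / 33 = 278.21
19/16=1.19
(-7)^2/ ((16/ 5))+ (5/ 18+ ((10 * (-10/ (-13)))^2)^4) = 1440001831315468645/ 117465223824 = 12258962.99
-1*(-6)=6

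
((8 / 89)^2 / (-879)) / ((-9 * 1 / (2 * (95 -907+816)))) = 512 / 62663031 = 0.00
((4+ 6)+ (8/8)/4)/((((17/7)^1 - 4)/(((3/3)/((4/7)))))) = -2009/176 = -11.41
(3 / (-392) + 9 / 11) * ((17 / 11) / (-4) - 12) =-1904775 / 189728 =-10.04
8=8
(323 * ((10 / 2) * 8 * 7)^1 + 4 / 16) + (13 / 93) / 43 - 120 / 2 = 1445722531 / 15996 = 90380.25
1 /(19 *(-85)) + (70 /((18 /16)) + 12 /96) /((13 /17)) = 123244559 /1511640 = 81.53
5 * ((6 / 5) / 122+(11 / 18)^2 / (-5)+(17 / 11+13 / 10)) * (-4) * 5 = -15112835 / 54351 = -278.06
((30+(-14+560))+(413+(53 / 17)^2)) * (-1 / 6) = -48105 / 289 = -166.45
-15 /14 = -1.07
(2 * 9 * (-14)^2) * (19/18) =3724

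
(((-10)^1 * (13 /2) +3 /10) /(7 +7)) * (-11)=7117 /140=50.84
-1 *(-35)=35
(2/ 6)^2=0.11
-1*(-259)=259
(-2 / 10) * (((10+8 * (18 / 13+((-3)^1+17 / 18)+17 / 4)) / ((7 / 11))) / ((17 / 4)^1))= -39776 / 13923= -2.86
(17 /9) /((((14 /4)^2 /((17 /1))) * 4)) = 289 /441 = 0.66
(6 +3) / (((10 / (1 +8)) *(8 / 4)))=81 / 20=4.05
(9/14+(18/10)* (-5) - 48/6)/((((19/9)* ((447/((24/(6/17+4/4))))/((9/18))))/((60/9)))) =-467160/455791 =-1.02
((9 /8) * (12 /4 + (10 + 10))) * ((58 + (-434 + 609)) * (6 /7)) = 144693 /28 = 5167.61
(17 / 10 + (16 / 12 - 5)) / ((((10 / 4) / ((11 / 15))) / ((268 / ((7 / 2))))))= -347864 / 7875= -44.17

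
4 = 4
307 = 307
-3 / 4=-0.75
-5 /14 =-0.36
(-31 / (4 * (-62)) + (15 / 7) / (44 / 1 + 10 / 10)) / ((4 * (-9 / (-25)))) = 725 / 6048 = 0.12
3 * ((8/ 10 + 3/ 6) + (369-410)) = -1191/ 10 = -119.10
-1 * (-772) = 772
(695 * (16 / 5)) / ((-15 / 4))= -8896 / 15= -593.07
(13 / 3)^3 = 2197 / 27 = 81.37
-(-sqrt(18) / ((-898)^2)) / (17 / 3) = 9*sqrt(2) / 13708868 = 0.00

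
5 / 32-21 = -667 / 32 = -20.84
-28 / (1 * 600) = -7 / 150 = -0.05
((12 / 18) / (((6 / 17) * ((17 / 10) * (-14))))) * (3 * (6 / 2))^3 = -405 / 7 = -57.86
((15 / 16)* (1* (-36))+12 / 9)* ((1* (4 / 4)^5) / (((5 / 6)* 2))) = -389 / 20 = -19.45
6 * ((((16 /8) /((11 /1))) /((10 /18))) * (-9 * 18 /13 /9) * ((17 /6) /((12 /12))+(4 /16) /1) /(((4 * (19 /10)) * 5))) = -2997 /13585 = -0.22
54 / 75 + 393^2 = 3861243 / 25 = 154449.72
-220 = -220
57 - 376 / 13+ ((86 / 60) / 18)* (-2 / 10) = 984941 / 35100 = 28.06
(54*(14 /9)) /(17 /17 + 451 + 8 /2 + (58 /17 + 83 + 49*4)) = 1428 /12553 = 0.11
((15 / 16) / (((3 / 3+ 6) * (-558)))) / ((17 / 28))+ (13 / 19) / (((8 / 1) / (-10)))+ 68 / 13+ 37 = 129258163 / 3124056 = 41.38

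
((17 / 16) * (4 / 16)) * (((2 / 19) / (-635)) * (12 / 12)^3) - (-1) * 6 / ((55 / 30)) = 13898693 / 4246880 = 3.27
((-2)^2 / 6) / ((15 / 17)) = 34 / 45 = 0.76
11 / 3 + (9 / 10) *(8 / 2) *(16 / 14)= 817 / 105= 7.78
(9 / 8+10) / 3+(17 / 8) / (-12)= 113 / 32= 3.53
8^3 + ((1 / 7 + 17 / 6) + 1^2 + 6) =21923 / 42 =521.98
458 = 458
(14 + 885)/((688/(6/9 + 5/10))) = 6293/4128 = 1.52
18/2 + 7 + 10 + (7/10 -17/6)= 358/15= 23.87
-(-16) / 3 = 16 / 3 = 5.33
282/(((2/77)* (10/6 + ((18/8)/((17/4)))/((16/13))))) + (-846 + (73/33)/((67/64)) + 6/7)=114791176132/26481147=4334.83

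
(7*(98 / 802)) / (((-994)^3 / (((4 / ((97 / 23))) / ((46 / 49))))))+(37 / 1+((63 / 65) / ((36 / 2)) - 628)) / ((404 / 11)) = -11764544069959221 / 731165802050840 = -16.09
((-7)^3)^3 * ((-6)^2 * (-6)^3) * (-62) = -19454958177984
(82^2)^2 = 45212176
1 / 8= 0.12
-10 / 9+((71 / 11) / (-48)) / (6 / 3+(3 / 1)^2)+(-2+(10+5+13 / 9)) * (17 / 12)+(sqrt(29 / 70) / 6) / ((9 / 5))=19.40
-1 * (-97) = 97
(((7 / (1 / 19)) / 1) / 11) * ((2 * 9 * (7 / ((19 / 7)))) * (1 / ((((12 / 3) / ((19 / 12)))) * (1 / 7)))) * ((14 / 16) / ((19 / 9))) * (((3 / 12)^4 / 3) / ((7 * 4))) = 21609 / 720896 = 0.03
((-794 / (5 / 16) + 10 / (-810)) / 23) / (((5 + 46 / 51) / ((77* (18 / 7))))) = -384856846 / 103845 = -3706.07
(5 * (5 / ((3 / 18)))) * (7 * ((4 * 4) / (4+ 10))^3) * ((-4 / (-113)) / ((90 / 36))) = 122880 / 5537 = 22.19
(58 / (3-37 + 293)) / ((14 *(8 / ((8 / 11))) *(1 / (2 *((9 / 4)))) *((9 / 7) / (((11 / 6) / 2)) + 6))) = 87 / 98420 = 0.00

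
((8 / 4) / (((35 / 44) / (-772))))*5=-67936 / 7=-9705.14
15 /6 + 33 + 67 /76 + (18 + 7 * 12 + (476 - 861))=-18743 /76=-246.62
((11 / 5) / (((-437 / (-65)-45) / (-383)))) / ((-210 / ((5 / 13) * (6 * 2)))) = -4213 / 8708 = -0.48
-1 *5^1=-5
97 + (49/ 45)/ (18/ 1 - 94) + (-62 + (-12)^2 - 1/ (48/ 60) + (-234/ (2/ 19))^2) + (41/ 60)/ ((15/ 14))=42253308043/ 8550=4941907.37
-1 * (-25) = 25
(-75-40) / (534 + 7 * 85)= -115 / 1129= -0.10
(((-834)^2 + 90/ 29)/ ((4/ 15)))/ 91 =21612015/ 754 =28663.15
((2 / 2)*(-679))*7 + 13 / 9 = -42764 / 9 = -4751.56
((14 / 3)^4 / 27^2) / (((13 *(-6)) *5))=-19208 / 11514555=-0.00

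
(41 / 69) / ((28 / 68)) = 697 / 483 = 1.44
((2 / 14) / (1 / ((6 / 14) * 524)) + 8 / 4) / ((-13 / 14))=-3340 / 91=-36.70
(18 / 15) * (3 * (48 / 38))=432 / 95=4.55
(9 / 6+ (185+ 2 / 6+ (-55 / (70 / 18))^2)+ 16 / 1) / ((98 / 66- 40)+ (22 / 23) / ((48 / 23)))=-306548 / 28959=-10.59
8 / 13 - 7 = -83 / 13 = -6.38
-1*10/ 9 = -10/ 9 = -1.11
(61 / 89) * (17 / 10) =1037 / 890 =1.17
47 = 47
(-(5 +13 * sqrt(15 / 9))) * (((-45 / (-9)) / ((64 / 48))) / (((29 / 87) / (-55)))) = 12375 / 4 +10725 * sqrt(15) / 4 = 13478.19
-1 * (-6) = 6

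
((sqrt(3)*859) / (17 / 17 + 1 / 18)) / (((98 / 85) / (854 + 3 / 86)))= 48264594345*sqrt(3) / 80066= 1044097.74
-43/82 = -0.52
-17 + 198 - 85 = 96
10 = 10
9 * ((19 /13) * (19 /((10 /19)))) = 61731 /130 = 474.85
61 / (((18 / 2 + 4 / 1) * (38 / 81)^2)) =400221 / 18772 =21.32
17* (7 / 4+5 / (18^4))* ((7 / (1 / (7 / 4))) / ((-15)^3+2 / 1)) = -153032929 / 1416336192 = -0.11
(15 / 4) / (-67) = -15 / 268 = -0.06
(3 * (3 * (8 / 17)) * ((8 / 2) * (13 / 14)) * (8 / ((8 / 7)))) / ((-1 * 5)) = -1872 / 85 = -22.02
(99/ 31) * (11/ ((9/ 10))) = 1210/ 31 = 39.03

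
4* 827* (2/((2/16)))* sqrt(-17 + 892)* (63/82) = 8336160* sqrt(35)/41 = 1202863.11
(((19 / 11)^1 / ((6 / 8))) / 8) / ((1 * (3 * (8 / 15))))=95 / 528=0.18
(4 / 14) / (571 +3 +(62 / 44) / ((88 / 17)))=3872 / 7782537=0.00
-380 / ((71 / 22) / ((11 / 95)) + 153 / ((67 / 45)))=-1232264 / 423617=-2.91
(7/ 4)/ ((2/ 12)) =21/ 2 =10.50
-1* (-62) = 62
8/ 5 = 1.60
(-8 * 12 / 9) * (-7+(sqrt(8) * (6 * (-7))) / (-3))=224 / 3-896 * sqrt(2) / 3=-347.71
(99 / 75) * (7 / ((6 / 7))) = 539 / 50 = 10.78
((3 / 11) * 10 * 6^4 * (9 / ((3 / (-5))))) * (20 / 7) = -151480.52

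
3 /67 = 0.04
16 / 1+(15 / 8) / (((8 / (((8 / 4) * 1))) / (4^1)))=143 / 8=17.88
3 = 3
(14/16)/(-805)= -0.00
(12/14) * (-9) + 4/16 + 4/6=-571/84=-6.80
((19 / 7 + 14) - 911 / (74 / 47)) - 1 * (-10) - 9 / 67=-19158689 / 34706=-552.03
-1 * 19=-19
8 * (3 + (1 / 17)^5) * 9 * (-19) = -4104.00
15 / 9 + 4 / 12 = 2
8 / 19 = 0.42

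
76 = 76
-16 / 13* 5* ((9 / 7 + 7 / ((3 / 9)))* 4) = -3840 / 7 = -548.57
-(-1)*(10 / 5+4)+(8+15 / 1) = 29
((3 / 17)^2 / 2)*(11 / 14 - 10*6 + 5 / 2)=-3573 / 4046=-0.88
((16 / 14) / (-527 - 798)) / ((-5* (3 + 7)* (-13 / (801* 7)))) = -3204 / 430625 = -0.01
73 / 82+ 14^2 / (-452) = 4231 / 9266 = 0.46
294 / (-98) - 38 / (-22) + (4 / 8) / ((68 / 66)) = -589 / 748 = -0.79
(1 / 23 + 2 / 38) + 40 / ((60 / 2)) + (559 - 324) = 309959 / 1311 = 236.43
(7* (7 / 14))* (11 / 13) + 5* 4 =597 / 26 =22.96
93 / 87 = 31 / 29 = 1.07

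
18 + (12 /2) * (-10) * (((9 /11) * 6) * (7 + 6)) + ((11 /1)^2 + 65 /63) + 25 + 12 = -2530877 /693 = -3652.06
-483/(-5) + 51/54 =8779/90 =97.54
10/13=0.77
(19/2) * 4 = 38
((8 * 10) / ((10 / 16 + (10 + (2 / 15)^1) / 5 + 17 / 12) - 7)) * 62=-1691.87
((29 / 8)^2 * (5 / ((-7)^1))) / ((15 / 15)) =-4205 / 448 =-9.39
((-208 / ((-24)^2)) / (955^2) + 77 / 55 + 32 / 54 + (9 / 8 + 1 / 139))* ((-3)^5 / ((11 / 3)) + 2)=-60494382760861 / 301209024600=-200.84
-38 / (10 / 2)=-7.60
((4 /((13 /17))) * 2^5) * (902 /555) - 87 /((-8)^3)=1005556729 /3694080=272.21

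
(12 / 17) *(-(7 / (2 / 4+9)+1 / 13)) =-2412 / 4199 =-0.57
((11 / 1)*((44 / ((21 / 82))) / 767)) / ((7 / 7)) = 2.46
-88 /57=-1.54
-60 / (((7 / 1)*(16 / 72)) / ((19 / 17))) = -5130 / 119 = -43.11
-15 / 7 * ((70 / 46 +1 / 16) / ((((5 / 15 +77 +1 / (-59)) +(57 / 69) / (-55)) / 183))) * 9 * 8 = -140213351025 / 242314268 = -578.64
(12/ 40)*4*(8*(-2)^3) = -384/ 5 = -76.80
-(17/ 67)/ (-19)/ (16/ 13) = 221/ 20368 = 0.01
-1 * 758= -758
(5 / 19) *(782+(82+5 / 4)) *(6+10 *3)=155745 / 19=8197.11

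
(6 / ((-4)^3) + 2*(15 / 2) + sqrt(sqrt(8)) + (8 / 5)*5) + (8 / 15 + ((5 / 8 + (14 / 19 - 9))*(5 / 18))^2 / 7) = 2^(3 / 4) + 233690591 / 9703680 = 25.76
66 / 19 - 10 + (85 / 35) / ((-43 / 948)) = -343528 / 5719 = -60.07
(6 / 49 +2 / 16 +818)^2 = 102882487009 / 153664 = 669528.89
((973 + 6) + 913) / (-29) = -1892 / 29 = -65.24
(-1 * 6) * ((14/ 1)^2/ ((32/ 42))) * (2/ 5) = -3087/ 5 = -617.40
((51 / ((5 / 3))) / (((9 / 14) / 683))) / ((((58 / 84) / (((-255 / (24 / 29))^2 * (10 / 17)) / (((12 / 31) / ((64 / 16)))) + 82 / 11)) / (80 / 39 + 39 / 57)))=54061864611319957 / 727320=74330232375.46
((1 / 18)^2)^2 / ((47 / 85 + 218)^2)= 7225 / 36227735026704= 0.00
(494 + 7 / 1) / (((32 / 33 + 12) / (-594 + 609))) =247995 / 428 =579.43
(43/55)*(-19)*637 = -9462.35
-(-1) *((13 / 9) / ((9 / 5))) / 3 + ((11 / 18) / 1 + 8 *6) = 23755 / 486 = 48.88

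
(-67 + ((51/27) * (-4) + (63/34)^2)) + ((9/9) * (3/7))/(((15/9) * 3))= -25867213/364140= -71.04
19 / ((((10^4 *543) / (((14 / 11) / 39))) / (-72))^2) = 931 / 261691284765625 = 0.00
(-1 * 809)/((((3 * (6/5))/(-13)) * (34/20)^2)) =1010.86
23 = 23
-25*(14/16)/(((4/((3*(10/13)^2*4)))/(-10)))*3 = 196875/169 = 1164.94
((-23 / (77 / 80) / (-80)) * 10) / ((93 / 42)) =460 / 341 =1.35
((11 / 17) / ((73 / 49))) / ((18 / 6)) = 539 / 3723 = 0.14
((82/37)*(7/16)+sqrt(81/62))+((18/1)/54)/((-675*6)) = 1743377/1798200+9*sqrt(62)/62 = 2.11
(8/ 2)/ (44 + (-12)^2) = 1/ 47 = 0.02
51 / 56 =0.91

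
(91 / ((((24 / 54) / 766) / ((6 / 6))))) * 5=1568385 / 2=784192.50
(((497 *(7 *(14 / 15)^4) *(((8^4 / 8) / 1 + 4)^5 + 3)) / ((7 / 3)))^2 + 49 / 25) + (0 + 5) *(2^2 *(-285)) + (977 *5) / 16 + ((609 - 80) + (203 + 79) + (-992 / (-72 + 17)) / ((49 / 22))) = 42492044968356443649164726087050346563967989 / 24806250000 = 1712957217167304354715635000000000.00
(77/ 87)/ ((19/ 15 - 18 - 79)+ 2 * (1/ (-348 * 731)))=-562870/ 60883533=-0.01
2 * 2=4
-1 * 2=-2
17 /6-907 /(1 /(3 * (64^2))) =-66871279 /6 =-11145213.17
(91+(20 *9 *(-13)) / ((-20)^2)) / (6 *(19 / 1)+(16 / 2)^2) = 1703 / 3560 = 0.48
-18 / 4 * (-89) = 801 / 2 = 400.50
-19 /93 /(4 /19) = -361 /372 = -0.97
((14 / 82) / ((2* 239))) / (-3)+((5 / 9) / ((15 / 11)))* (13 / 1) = 2802451 / 529146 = 5.30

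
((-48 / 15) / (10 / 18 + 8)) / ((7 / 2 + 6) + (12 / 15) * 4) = -288 / 9779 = -0.03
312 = 312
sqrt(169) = 13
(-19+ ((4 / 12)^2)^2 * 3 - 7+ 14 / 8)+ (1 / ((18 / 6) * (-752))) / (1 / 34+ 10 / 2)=-4670407 / 192888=-24.21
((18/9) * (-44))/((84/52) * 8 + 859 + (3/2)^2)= -4576/45457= -0.10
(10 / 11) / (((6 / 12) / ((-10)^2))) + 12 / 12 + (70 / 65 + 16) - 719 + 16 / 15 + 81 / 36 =-4425463 / 8580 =-515.79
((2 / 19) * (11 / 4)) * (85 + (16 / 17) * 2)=16247 / 646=25.15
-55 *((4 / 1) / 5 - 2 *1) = 66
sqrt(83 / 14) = sqrt(1162) / 14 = 2.43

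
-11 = -11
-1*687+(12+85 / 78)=-52565 / 78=-673.91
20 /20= 1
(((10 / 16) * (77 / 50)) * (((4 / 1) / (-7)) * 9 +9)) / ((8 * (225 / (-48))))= -0.10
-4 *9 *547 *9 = -177228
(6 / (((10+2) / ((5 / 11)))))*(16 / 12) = 10 / 33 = 0.30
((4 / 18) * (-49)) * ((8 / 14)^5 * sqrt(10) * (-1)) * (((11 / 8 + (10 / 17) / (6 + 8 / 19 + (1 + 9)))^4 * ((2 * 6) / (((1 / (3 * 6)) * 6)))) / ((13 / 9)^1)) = 18282637843694 * sqrt(10) / 279096863877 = 207.15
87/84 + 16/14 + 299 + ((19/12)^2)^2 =44628919/145152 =307.46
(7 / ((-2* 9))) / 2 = -7 / 36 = -0.19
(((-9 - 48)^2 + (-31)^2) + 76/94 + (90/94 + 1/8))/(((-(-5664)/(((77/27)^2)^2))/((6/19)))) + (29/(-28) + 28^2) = 798.50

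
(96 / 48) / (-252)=-0.01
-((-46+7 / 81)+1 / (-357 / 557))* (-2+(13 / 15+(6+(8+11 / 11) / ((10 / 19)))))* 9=30155840 / 3213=9385.57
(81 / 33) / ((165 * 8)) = 9 / 4840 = 0.00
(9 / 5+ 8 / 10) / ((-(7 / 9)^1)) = -3.34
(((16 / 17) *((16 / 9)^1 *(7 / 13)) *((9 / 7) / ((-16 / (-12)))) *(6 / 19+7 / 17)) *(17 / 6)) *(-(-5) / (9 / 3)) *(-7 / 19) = -263200 / 239343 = -1.10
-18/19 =-0.95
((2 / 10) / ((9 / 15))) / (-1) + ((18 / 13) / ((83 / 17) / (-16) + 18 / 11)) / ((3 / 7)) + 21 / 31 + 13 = 10849213 / 687921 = 15.77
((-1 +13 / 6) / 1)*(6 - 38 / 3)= -70 / 9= -7.78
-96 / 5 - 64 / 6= -448 / 15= -29.87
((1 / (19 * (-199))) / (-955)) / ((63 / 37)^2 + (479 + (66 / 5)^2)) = 6845 / 16217334846244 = 0.00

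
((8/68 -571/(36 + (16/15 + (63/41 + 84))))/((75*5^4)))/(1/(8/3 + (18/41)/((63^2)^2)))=-65504621513054/253642445347921875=-0.00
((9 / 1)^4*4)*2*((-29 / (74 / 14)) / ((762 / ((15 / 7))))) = -3805380 / 4699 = -809.83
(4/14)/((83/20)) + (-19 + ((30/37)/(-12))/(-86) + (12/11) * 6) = -503723193/40672324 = -12.38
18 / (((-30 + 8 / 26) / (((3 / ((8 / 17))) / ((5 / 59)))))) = -45.60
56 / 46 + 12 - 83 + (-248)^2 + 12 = 1413263 / 23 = 61446.22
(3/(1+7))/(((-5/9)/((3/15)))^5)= -177147/78125000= -0.00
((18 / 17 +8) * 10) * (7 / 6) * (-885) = -1590050 / 17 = -93532.35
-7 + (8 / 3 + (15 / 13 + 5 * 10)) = 1826 / 39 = 46.82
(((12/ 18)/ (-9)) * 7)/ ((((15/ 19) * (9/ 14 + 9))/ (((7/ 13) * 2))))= -52136/ 710775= -0.07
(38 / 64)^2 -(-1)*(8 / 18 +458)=4228273 / 9216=458.80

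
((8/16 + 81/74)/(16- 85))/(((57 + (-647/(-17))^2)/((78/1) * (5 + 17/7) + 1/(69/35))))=-4776138559/536499179118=-0.01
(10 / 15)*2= 4 / 3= 1.33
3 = 3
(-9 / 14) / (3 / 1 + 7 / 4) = -18 / 133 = -0.14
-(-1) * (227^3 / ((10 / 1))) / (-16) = -11697083 / 160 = -73106.77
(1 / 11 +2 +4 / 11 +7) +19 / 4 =625 / 44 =14.20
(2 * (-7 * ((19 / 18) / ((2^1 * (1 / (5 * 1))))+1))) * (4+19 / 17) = -26593 / 102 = -260.72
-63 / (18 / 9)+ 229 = 395 / 2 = 197.50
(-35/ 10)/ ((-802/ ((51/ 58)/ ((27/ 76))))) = 2261/ 209322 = 0.01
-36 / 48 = -3 / 4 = -0.75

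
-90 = -90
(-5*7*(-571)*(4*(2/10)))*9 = 143892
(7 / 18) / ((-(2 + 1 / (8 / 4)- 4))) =7 / 27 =0.26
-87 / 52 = -1.67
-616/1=-616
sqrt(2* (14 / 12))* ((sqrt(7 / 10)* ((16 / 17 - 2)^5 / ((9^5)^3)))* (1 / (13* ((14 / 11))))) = -88* sqrt(30) / 965393371653878115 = -0.00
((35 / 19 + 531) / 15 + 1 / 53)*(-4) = -2147428 / 15105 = -142.17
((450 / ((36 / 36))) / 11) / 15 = 2.73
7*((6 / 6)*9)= 63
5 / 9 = 0.56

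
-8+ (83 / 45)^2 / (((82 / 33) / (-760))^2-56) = -638853024712 / 79254791271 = -8.06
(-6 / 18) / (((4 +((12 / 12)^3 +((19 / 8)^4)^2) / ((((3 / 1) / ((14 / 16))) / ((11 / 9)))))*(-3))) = 402653184 / 1323521714413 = 0.00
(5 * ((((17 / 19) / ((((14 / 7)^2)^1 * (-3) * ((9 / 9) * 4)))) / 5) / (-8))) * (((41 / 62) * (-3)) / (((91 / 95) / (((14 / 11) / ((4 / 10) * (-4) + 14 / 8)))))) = -17425 / 425568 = -0.04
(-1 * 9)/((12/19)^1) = -57/4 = -14.25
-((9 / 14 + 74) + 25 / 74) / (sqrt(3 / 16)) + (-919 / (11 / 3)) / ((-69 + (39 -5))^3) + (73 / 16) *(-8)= -77680 *sqrt(3) / 777 -34423111 / 943250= -209.65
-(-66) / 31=66 / 31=2.13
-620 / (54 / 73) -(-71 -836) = 1859 / 27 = 68.85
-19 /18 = -1.06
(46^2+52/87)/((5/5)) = 184144/87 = 2116.60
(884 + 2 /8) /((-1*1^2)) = -3537 /4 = -884.25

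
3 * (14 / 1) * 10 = 420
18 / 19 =0.95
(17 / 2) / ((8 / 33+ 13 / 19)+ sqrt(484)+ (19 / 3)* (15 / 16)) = 85272 / 289565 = 0.29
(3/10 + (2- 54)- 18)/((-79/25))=22.06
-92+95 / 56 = -5057 / 56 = -90.30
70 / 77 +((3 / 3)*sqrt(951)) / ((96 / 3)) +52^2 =sqrt(951) / 32 +29754 / 11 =2705.87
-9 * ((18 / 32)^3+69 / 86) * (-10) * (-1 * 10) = -38848275 / 44032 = -882.27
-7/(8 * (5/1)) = -7/40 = -0.18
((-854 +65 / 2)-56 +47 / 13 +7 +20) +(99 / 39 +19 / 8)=-87565 / 104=-841.97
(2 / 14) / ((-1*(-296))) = 1 / 2072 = 0.00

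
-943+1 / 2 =-1885 / 2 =-942.50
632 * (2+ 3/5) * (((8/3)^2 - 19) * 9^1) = -879112/5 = -175822.40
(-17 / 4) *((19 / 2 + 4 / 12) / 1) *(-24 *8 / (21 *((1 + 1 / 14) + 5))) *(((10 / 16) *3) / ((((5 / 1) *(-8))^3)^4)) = 59 / 8388608000000000000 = 0.00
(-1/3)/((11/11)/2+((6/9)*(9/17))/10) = -170/273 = -0.62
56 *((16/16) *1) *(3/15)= 56/5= 11.20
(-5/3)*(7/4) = -35/12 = -2.92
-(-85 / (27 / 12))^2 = -115600 / 81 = -1427.16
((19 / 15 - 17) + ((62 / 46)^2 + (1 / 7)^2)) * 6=-83.38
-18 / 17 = -1.06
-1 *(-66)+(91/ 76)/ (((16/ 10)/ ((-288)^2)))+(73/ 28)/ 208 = 62137.59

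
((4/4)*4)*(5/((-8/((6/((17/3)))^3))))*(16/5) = -46656/4913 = -9.50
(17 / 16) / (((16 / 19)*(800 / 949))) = 306527 / 204800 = 1.50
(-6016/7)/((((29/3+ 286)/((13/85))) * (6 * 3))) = -39104/1583295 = -0.02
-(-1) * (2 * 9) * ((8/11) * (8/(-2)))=-52.36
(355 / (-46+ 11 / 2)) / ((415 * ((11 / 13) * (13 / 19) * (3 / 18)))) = -0.22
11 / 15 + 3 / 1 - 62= -874 / 15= -58.27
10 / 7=1.43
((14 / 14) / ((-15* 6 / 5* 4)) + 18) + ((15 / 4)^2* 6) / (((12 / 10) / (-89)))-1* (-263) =-860663 / 144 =-5976.83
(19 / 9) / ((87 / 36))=76 / 87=0.87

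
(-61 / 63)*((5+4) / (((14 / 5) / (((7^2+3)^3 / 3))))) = -21442720 / 147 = -145868.84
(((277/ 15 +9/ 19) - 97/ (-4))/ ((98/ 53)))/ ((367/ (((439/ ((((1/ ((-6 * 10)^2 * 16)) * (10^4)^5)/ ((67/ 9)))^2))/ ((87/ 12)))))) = 5142586185431/ 72572995605468750000000000000000000000000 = 0.00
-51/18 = -17/6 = -2.83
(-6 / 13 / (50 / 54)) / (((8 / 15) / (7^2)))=-11907 / 260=-45.80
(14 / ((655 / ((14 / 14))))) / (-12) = -7 / 3930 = -0.00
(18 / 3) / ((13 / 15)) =6.92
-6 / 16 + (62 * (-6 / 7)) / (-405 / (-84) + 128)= -23061 / 29752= -0.78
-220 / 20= -11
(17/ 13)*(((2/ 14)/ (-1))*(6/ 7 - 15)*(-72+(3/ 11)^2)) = -1331559/ 7007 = -190.03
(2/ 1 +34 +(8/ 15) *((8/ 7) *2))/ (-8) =-977/ 210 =-4.65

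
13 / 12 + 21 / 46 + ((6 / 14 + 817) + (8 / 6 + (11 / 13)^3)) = 3484427623 / 4244604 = 820.91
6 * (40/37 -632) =-140064/37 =-3785.51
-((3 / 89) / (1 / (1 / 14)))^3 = -27 / 1934434936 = -0.00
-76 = -76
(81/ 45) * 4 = 36/ 5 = 7.20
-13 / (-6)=13 / 6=2.17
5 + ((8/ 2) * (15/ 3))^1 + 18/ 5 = 143/ 5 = 28.60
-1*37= -37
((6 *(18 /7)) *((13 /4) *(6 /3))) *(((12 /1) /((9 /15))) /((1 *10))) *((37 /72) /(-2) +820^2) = 3776196957 /28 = 134864177.04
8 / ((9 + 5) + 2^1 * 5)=1 / 3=0.33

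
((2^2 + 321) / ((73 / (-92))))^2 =894010000 / 5329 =167763.18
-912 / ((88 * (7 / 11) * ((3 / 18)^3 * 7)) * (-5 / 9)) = 904.56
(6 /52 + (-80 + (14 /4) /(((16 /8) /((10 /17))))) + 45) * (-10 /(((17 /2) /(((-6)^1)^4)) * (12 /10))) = 161611200 /3757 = 43016.02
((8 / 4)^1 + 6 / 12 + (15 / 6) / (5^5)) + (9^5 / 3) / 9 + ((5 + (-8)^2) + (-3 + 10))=1415938 / 625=2265.50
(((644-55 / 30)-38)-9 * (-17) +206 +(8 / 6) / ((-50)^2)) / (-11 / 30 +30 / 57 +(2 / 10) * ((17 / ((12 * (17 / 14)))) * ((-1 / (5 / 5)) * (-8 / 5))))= 68625663 / 37975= 1807.13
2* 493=986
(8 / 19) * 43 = 344 / 19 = 18.11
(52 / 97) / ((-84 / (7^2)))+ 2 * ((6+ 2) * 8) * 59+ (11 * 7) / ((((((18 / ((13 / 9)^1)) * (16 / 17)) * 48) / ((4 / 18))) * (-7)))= 410113655777 / 54307584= 7551.68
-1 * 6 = -6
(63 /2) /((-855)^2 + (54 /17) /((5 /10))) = 119 /2761674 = 0.00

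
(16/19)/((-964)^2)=1/1103539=0.00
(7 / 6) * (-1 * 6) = -7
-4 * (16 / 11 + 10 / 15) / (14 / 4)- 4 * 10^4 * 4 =-5280080 / 33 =-160002.42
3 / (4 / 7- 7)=-7 / 15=-0.47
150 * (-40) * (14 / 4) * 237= -4977000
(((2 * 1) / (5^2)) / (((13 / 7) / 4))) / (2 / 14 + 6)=392 / 13975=0.03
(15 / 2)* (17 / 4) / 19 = 255 / 152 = 1.68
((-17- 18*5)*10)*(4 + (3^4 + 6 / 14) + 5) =-677310 / 7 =-96758.57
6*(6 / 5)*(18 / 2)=324 / 5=64.80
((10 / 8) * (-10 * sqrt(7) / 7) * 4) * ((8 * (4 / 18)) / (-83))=800 * sqrt(7) / 5229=0.40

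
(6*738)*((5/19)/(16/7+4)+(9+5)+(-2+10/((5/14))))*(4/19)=37327.45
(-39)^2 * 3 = 4563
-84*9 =-756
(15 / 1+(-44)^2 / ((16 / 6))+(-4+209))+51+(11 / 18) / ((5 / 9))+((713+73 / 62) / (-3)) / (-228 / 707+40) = 25882265851 / 26088360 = 992.10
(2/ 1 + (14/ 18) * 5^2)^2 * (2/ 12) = 37249/ 486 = 76.64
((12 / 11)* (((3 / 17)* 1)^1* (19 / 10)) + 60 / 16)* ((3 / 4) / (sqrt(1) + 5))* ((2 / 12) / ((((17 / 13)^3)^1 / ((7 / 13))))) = 6069973 / 293993920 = 0.02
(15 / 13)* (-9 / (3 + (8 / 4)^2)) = -1.48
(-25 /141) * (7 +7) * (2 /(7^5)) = -100 /338541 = -0.00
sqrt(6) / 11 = 0.22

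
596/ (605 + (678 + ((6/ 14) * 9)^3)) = 51107/ 114938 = 0.44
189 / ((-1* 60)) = -63 / 20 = -3.15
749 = 749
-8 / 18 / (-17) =4 / 153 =0.03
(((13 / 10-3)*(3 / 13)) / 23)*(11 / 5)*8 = -2244 / 7475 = -0.30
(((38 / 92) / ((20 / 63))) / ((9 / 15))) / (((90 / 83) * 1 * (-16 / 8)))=-11039 / 11040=-1.00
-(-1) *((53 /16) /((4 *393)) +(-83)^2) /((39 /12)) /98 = 173272181 /8010912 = 21.63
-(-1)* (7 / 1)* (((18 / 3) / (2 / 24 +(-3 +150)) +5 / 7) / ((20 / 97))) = 904913 / 35300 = 25.63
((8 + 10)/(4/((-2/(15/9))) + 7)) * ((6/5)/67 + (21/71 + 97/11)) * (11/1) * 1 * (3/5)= 295.87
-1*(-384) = 384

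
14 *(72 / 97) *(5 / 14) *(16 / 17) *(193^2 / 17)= 214554240 / 28033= 7653.63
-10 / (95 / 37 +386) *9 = -3330 / 14377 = -0.23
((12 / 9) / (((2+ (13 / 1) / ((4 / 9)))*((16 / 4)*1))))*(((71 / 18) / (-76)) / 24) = -71 / 3078000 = -0.00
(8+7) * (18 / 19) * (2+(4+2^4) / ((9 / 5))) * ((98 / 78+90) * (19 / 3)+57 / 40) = 107948.06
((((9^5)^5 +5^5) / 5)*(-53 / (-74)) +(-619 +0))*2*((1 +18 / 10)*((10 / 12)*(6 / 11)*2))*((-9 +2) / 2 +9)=532680306867354620866637088 / 185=2879353010093808761441282.00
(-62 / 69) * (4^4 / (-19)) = 12.11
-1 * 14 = -14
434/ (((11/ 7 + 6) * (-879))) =-3038/ 46587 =-0.07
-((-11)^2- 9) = -112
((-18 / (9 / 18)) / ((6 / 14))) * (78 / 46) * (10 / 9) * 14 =-2215.65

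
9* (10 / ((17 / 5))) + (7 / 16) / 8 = 57719 / 2176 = 26.53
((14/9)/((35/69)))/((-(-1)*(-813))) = -46/12195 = -0.00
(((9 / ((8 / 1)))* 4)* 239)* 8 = 8604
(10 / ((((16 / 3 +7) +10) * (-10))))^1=-3 / 67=-0.04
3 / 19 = 0.16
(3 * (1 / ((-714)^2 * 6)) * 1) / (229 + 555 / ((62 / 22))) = 31 / 13462692768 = 0.00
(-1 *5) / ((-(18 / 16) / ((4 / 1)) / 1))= 160 / 9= 17.78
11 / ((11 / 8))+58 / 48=221 / 24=9.21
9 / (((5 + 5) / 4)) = 18 / 5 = 3.60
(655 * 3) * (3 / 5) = 1179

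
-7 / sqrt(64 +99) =-7*sqrt(163) / 163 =-0.55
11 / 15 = 0.73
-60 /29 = -2.07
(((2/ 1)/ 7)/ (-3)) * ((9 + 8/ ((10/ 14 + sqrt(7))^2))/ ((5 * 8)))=-263593/ 10618020 + 49 * sqrt(7)/ 75843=-0.02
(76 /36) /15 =19 /135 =0.14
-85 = -85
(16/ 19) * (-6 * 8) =-768/ 19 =-40.42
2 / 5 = 0.40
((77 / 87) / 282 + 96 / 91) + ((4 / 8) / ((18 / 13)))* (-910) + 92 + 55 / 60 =-116410607 / 496132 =-234.64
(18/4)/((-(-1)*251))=9/502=0.02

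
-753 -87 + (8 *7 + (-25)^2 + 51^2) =2442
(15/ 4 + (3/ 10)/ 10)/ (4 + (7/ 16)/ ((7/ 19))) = 1512/ 2075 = 0.73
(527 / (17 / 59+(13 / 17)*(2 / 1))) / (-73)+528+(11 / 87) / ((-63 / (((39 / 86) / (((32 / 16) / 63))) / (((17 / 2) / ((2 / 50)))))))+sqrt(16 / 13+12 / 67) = 2*sqrt(267397) / 871+73917852973153 / 141057086050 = 525.22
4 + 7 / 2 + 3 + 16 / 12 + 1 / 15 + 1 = 129 / 10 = 12.90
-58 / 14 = -4.14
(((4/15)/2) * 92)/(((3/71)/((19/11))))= 248216/495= 501.45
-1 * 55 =-55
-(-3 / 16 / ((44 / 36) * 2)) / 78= 9 / 9152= 0.00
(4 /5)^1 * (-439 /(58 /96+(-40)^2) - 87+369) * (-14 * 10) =-2424207072 /76829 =-31553.28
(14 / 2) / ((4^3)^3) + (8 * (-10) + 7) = -19136505 / 262144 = -73.00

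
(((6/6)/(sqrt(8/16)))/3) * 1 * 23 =23 * sqrt(2)/3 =10.84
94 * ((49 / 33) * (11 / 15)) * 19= 87514 / 45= 1944.76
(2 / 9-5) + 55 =452 / 9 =50.22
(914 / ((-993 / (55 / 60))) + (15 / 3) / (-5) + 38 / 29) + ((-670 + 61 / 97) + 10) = -11059903555 / 16759854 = -659.90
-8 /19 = -0.42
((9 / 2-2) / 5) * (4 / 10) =1 / 5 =0.20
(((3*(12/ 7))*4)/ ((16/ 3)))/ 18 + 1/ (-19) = 43/ 266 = 0.16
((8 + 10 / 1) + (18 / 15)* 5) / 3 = 8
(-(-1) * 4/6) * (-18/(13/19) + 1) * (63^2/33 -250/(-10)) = -1051484/429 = -2451.01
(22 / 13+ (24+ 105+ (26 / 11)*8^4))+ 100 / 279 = 391489523 / 39897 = 9812.51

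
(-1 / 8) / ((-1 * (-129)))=-1 / 1032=-0.00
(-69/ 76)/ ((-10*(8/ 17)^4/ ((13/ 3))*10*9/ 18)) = 1.60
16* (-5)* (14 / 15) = -224 / 3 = -74.67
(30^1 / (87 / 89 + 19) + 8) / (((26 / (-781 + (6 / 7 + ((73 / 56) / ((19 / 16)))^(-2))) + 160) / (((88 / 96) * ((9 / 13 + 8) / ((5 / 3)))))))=1220925885298713 / 4299522272383520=0.28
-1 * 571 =-571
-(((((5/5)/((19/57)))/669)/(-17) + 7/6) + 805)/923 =-18337061/20994558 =-0.87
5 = 5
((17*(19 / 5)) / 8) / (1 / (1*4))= 323 / 10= 32.30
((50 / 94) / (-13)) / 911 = -25 / 556621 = -0.00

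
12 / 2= 6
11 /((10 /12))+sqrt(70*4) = 66 /5+2*sqrt(70) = 29.93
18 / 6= 3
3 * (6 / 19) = 18 / 19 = 0.95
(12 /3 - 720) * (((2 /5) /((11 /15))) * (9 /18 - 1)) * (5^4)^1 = 1342500 /11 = 122045.45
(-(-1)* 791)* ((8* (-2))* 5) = -63280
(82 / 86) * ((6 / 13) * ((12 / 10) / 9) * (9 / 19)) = 1476 / 53105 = 0.03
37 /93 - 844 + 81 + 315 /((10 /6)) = -53345 /93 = -573.60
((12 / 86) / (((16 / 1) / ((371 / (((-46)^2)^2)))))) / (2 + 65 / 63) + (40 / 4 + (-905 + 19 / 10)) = -1313691016726077 / 1470933845120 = -893.10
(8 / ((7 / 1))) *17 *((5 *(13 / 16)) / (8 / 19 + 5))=20995 / 1442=14.56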